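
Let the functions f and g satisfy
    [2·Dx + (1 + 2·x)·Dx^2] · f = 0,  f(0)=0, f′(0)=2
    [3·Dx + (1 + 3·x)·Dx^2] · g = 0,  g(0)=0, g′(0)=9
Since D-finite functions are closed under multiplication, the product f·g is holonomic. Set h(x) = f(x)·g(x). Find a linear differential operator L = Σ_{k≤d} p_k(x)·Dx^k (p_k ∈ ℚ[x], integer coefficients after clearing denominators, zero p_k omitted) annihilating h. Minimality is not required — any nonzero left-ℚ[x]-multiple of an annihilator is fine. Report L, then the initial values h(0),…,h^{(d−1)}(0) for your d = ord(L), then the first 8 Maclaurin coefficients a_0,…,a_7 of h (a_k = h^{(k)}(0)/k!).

L = (156 + 720·x + 864·x^2)·Dx + (310 + 2244·x + 5400·x^2 + 4320·x^3)·Dx^2 + (88 + 860·x + 3132·x^2 + 5040·x^3 + 3024·x^4)·Dx^3 + (5 + 62·x + 305·x^2 + 744·x^3 + 900·x^4 + 432·x^5)·Dx^4  (order 4).
h: a_k = 0, 0, 18, -45, 105, -495/2, 5967/10, -1473, …
ICs: h(0) = 0, h′(0) = 0, h′′(0) = 36, h′′′(0) = -270.

f: a_k = 0, 2, -2, 8/3, -4, 32/5, -32/3, 128/7, …
g: a_k = 0, 9, -27/2, 27, -243/4, 729/5, -729/2, 6561/7, …
Sym-product of L_f,L_g gives L₀ (≤ ord 4).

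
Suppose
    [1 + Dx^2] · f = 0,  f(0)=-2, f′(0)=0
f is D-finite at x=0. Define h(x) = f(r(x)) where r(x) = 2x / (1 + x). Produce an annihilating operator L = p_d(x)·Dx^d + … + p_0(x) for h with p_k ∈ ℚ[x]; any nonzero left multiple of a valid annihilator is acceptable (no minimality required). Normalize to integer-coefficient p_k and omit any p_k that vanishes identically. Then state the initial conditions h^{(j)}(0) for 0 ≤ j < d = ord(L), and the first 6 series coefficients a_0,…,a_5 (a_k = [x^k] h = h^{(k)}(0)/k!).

L = 4 + (2 + 6·x + 6·x^2 + 2·x^3)·Dx + (1 + 4·x + 6·x^2 + 4·x^3 + x^4)·Dx^2  (order 2).
h: a_k = -2, 0, 4, -8, 32/3, -32/3, …
ICs: h(0) = -2, h′(0) = 0.

f: a_k = -2, 0, 1, 0, -1/12, 0, …
f∘r: x↦r, Dx↦Dx/r' in L_f ⇒ L₀.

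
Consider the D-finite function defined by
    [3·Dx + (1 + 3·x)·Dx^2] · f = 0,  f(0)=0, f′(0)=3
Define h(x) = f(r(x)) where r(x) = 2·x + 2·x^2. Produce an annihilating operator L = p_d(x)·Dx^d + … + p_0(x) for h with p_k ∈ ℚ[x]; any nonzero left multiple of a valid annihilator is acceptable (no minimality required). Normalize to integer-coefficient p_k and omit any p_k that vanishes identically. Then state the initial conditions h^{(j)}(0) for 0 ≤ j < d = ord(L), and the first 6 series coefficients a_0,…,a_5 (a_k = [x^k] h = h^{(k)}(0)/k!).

f: a_k = 0, 3, -9/2, 9, -81/4, 243/5, …
h₀=f(r): pull back L_f along r ⇒ L₀.
L = (4 + 12·x + 12·x^2)·Dx + (1 + 8·x + 18·x^2 + 12·x^3)·Dx^2  (order 2).
h: a_k = 0, 6, -12, 36, -126, 2376/5, …
ICs: h(0) = 0, h′(0) = 6.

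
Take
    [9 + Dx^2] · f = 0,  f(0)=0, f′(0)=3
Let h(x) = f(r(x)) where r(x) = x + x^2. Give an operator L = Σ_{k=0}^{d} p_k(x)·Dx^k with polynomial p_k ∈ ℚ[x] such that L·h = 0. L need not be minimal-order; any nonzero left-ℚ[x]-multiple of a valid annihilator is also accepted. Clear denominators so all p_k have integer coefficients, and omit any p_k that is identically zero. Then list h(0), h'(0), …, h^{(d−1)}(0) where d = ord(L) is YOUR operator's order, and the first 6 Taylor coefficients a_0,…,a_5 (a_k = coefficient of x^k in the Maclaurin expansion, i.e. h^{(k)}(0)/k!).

L = (9 + 54·x + 108·x^2 + 72·x^3) - 2·Dx + (1 + 2·x)·Dx^2  (order 2).
h: a_k = 0, 3, 3, -9/2, -27/2, -459/40, …
ICs: h(0) = 0, h′(0) = 3.

f: a_k = 0, 3, 0, -9/2, 0, 81/40, …
h₀=f(r): pull back L_f along r ⇒ L₀.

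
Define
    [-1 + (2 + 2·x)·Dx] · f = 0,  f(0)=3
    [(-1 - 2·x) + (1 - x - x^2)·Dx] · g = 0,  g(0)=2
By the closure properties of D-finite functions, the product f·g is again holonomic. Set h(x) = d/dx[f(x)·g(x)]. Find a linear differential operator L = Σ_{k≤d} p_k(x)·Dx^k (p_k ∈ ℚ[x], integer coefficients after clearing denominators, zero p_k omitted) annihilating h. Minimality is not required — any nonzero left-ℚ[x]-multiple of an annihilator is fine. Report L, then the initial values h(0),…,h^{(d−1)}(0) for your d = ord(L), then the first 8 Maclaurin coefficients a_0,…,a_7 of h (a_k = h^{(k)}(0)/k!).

L = (19 + 66·x + 81·x^2 + 50·x^3 + 15·x^4) + (-6 - 10·x + 6·x^2 + 26·x^3 + 22·x^4 + 6·x^5)·Dx  (order 1).
h: a_k = 9, 57/2, 567/8, 2409/16, 39315/128, 151983/256, 1150275/1024, 4249065/2048, …
ICs: h(0) = 9.

f: a_k = 3, 3/2, -3/8, 3/16, -15/128, 21/256, -63/1024, 99/2048, …
g: a_k = 2, 2, 4, 6, 10, 16, 26, 42, …
Sym-product of L_f,L_g gives L₀ (≤ ord 1).
h=h₀': d/dx-closure on L₀ ⇒ L.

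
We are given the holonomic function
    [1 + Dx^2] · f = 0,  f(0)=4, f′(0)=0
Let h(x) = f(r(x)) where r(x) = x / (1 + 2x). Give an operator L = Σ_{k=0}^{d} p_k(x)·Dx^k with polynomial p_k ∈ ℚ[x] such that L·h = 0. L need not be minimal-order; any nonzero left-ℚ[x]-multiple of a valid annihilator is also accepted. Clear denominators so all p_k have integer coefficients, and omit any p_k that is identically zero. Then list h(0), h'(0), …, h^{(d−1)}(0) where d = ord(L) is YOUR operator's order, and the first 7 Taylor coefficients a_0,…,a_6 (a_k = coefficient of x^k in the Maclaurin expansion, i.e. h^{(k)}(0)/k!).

L = 1 + (4 + 24·x + 48·x^2 + 32·x^3)·Dx + (1 + 8·x + 24·x^2 + 32·x^3 + 16·x^4)·Dx^2  (order 2).
h: a_k = 4, 0, -2, 8, -143/6, 188/3, -27601/180, …
ICs: h(0) = 4, h′(0) = 0.

f: a_k = 4, 0, -2, 0, 1/6, 0, -1/180, …
Change of var in L_f (x↦r) gives L₀.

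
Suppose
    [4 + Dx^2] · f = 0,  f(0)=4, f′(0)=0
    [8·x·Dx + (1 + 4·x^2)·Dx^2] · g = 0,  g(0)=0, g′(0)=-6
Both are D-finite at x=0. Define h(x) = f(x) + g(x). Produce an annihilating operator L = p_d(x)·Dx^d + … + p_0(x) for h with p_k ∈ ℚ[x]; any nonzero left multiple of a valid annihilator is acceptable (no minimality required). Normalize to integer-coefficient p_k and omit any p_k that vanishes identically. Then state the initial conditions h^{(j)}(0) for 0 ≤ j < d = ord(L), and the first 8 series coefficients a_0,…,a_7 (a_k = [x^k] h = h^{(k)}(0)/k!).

f: a_k = 4, 0, -8, 0, 8/3, 0, -16/45, 0, …
g: a_k = 0, -6, 0, 8, 0, -96/5, 0, 384/7, …
h₀=f+g: left-lcm gives L₀, ord ≤ 4.
L = (-352·x + 1792·x^3 + 512·x^5)·Dx + (-4 + 112·x^2 + 576·x^4 + 256·x^6)·Dx^2 + (-88·x + 448·x^3 + 128·x^5)·Dx^3 + (-1 + 28·x^2 + 144·x^4 + 64·x^6)·Dx^4  (order 4).
h: a_k = 4, -6, -8, 8, 8/3, -96/5, -16/45, 384/7, …
ICs: h(0) = 4, h′(0) = -6, h′′(0) = -16, h′′′(0) = 48.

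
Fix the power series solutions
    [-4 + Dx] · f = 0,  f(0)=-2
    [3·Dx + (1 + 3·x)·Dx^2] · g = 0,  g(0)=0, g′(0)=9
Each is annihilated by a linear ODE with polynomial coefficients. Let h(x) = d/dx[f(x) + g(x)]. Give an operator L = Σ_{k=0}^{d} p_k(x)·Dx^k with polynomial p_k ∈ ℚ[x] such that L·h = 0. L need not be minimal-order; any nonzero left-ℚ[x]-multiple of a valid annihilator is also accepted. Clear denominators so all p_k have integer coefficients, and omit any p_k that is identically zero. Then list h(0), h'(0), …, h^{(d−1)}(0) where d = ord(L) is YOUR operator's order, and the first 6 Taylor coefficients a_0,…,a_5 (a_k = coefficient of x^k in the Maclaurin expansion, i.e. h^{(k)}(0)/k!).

L = (-120 - 144·x) + (2 - 96·x - 144·x^2)·Dx + (7 + 33·x + 36·x^2)·Dx^2  (order 2).
h: a_k = 1, -59, 17, -985/3, 1931/3, -33829/15, …
ICs: h(0) = 1, h′(0) = -59.

f: a_k = -2, -8, -16, -64/3, -64/3, -256/15, …
g: a_k = 0, 9, -27/2, 27, -243/4, 729/5, …
h₀=f+g: left-lcm gives L₀, ord ≤ 3.
Differentiate: ansatz ord ≤ ord L₀ ⇒ L.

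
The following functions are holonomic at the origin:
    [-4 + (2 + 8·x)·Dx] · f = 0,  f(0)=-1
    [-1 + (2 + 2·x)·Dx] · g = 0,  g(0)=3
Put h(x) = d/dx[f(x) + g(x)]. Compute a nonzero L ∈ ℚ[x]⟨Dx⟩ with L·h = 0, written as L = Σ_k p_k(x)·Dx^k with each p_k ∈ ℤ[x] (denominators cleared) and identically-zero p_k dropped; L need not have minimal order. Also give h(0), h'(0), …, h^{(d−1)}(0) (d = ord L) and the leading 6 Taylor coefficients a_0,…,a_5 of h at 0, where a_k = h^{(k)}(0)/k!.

f: a_k = -1, -2, 2, -4, 10, -28, …
g: a_k = 3, 3/2, -3/8, 3/16, -15/128, 21/256, …
h₀=f+g: left-lcm gives L₀, ord ≤ 2.
Derive L from L₀ (diff closure).
L = -6 + (-15 - 24·x)·Dx + (-2 - 10·x - 8·x^2)·Dx^2  (order 2).
h: a_k = -1/2, 13/4, -183/16, 1265/32, -35735/256, 257859/512, …
ICs: h(0) = -1/2, h′(0) = 13/4.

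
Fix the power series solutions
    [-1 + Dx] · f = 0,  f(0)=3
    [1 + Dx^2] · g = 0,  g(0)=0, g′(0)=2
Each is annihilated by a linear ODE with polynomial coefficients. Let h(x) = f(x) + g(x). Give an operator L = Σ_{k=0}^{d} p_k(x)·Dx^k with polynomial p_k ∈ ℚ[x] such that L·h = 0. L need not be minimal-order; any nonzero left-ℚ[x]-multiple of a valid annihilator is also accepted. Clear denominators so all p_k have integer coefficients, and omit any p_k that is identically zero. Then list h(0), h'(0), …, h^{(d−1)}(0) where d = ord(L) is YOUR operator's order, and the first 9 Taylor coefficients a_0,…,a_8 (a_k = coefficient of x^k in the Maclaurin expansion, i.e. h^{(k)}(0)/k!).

L = -1 + Dx - Dx^2 + Dx^3  (order 3).
h: a_k = 3, 5, 3/2, 1/6, 1/8, 1/24, 1/240, 1/5040, 1/13440, …
ICs: h(0) = 3, h′(0) = 5, h′′(0) = 3.

f: a_k = 3, 3, 3/2, 1/2, 1/8, 1/40, 1/240, 1/1680, 1/13440, …
g: a_k = 0, 2, 0, -1/3, 0, 1/60, 0, -1/2520, 0, …
Sum ⇒ L₀ = lclm(L_f,L_g) in ℚ(x)⟨Dx⟩.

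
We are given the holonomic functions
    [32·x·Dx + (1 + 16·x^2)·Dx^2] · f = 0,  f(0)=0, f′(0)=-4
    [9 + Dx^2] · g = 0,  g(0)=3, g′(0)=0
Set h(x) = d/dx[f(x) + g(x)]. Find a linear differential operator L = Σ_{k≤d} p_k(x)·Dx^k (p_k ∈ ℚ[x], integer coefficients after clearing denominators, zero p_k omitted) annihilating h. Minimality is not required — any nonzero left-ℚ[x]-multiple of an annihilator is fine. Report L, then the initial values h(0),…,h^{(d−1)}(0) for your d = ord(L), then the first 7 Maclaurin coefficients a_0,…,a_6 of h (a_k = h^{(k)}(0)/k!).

L = (-52704·x + 967680·x^3 + 663552·x^5) + (-207 + 13104·x^2 + 283392·x^4 + 331776·x^6)·Dx + (-5856·x + 107520·x^3 + 73728·x^5)·Dx^2 + (-23 + 1456·x^2 + 31488·x^4 + 36864·x^6)·Dx^3  (order 3).
h: a_k = -4, -27, 64, 81/2, -1024, -729/40, 16384, …
ICs: h(0) = -4, h′(0) = -27, h′′(0) = 128.

f: a_k = 0, -4, 0, 64/3, 0, -1024/5, 0, …
g: a_k = 3, 0, -27/2, 0, 81/8, 0, -243/80, …
f+g: L₀ = lclm(L_f,L_g), ord ≤ 2+2.
Differentiate: ansatz ord ≤ ord L₀ ⇒ L.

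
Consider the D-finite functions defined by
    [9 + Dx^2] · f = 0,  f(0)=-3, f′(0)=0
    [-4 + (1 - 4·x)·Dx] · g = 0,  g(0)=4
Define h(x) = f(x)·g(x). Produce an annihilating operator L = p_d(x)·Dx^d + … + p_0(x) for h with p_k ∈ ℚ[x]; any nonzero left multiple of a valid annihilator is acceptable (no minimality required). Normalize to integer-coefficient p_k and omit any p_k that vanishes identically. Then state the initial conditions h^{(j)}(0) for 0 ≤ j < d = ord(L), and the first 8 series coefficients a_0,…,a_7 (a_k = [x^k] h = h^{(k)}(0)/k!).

L = (-9 + 36·x) + 8·Dx + (-1 + 4·x)·Dx^2  (order 2).
h: a_k = -12, -48, -138, -552, -4497/2, -8994, -719277/20, -719277/5, …
ICs: h(0) = -12, h′(0) = -48.

f: a_k = -3, 0, 27/2, 0, -81/8, 0, 243/80, 0, …
g: a_k = 4, 16, 64, 256, 1024, 4096, 16384, 65536, …
f·g: L₀ = L_f ⊗_s L_g, ord ≤ 2·1.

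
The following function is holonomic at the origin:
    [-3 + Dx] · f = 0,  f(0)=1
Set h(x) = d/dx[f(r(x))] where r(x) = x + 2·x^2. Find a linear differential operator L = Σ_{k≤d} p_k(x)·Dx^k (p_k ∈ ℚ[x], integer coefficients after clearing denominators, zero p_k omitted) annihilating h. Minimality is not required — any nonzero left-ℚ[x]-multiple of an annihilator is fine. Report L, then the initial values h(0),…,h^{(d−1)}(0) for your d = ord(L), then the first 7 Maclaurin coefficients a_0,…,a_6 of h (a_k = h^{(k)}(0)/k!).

L = (7 + 24·x + 48·x^2) + (-1 - 4·x)·Dx  (order 1).
h: a_k = 3, 21, 135/2, 387/2, 3321/8, 33183/40, 112887/80, …
ICs: h(0) = 3.

f: a_k = 1, 3, 9/2, 9/2, 27/8, 81/40, 81/80, …
Substitute x→r, Dx→(1/r')Dx; clear ⇒ L₀.
Derive L from L₀ (diff closure).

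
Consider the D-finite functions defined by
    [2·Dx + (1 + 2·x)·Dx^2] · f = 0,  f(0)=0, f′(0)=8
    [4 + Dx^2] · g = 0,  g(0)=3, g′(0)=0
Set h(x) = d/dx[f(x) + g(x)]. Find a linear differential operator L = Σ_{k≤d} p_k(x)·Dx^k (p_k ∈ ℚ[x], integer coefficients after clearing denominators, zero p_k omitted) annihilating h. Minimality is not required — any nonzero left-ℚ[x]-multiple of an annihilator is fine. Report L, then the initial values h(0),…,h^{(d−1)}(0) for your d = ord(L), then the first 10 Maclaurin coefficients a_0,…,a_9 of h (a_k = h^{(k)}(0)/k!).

f: a_k = 0, 8, -8, 32/3, -16, 128/5, -128/3, 512/7, -128, 2048/9, …
g: a_k = 3, 0, -6, 0, 2, 0, -4/15, 0, 2/105, 0, …
L₀ := lclm(L_f,L_g); ord L₀ ≤ 2+2.
Differentiate: ansatz ord ≤ ord L₀ ⇒ L.
L = (56 + 32·x + 32·x^2) + (12 + 40·x + 48·x^2 + 32·x^3)·Dx + (14 + 8·x + 8·x^2)·Dx^2 + (3 + 10·x + 12·x^2 + 8·x^3)·Dx^3  (order 3).
h: a_k = 8, -28, 32, -56, 128, -1288/5, 512, -107504/105, 2048, -3870728/945, …
ICs: h(0) = 8, h′(0) = -28, h′′(0) = 64.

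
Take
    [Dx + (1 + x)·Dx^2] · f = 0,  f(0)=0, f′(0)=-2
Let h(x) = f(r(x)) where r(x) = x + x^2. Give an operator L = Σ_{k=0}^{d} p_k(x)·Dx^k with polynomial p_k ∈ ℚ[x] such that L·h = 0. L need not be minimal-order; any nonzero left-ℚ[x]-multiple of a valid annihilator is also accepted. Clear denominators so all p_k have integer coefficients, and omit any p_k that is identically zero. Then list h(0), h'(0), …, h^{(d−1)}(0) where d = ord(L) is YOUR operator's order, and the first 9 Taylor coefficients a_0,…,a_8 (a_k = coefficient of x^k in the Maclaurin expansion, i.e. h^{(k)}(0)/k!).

L = (-1 + 2·x + 2·x^2)·Dx + (1 + 3·x + 3·x^2 + 2·x^3)·Dx^2  (order 2).
h: a_k = 0, -2, -1, 4/3, -1/2, -2/5, 2/3, -2/7, -1/4, …
ICs: h(0) = 0, h′(0) = -2.

f: a_k = 0, -2, 1, -2/3, 1/2, -2/5, 1/3, -2/7, 1/4, …
Substitute x→r, Dx→(1/r')Dx; clear ⇒ L₀.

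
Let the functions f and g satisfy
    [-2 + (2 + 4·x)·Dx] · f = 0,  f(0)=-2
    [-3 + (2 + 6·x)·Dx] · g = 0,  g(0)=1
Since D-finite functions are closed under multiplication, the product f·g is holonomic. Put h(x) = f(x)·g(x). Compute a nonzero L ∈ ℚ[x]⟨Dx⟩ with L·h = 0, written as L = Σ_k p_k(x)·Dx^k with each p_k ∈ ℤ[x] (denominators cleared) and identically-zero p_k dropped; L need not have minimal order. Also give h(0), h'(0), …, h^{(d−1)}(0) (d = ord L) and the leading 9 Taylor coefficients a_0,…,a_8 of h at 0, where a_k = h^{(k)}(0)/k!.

L = (-5 - 12·x) + (2 + 10·x + 12·x^2)·Dx  (order 1).
h: a_k = -2, -5, 1/4, -5/8, 101/64, -515/128, 5301/512, -27525/1024, 1153005/16384, …
ICs: h(0) = -2.

f: a_k = -2, -2, 1, -1, 5/4, -7/4, 21/8, -33/8, 429/64, …
g: a_k = 1, 3/2, -9/8, 27/16, -405/128, 1701/256, -15309/1024, 72171/2048, -2814669/32768, …
Product ⇒ symmetric product L₀, ord ≤ 1.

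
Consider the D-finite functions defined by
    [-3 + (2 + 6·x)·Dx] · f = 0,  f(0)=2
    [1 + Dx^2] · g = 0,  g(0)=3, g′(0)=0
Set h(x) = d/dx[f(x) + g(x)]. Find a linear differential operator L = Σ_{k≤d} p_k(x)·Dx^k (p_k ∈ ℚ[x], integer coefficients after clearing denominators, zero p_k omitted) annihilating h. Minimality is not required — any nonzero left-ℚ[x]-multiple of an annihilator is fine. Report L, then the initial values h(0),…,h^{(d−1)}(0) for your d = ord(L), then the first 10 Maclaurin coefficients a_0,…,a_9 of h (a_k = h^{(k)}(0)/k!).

L = (-417 - 72·x - 108·x^2) + (-62 - 234·x - 216·x^2 - 216·x^3)·Dx + (-417 - 72·x - 108·x^2)·Dx^2 + (-62 - 234·x - 216·x^2 - 216·x^3)·Dx^3  (order 3).
h: a_k = 3, -15/2, 81/8, -397/16, 8505/128, -229667/1280, 505197/1024, -295540117/215040, 126660105/32768, -678264862787/61931520, …
ICs: h(0) = 3, h′(0) = -15/2, h′′(0) = 81/4.

f: a_k = 2, 3, -9/4, 27/8, -405/64, 1701/128, -15309/512, 72171/1024, -2814669/16384, 14073345/32768, …
g: a_k = 3, 0, -3/2, 0, 1/8, 0, -1/240, 0, 1/13440, 0, …
L₀ := lclm(L_f,L_g); ord L₀ ≤ 1+2.
Differentiate: ansatz ord ≤ ord L₀ ⇒ L.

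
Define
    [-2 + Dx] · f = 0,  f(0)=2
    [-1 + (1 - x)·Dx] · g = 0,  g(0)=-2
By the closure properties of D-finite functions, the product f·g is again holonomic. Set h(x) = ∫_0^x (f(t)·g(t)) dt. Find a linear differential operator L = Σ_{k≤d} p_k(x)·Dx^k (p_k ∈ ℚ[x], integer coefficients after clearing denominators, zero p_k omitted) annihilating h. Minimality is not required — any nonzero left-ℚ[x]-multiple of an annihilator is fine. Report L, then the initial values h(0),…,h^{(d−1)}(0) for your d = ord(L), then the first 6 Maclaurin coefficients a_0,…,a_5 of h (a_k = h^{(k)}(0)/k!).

f: a_k = 2, 4, 4, 8/3, 4/3, 8/15, …
g: a_k = -2, -2, -2, -2, -2, -2, …
Sym-product of L_f,L_g gives L₀ (≤ ord 1).
∫: right-multiply L₀ by Dx.
L = (3 - 2·x)·Dx + (-1 + x)·Dx^2  (order 2).
h: a_k = 0, -4, -6, -20/3, -19/3, -28/5, …
ICs: h(0) = 0, h′(0) = -4.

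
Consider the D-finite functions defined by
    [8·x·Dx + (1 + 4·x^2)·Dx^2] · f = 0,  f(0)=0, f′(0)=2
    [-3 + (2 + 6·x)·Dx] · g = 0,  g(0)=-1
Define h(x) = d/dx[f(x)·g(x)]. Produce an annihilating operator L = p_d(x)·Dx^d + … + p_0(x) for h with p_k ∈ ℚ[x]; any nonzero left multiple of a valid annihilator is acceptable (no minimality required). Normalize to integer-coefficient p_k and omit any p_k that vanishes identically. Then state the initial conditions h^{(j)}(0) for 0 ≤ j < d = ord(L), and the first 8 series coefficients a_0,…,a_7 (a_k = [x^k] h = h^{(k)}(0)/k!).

L = (15 + 1440·x + 1656·x^2 - 3456·x^3 - 1296·x^4) + (172 + 1188·x + 3552·x^2 + 1152·x^3 - 12096·x^4 - 5184·x^5)·Dx + (36 + 152·x + 36·x^2 - 256·x^3 - 864·x^4 - 3456·x^5 - 1728·x^6)·Dx^2  (order 2).
h: a_k = -2, -6, 59/4, 5/2, -983/64, -35307/320, 841319/2560, -1294977/4480, …
ICs: h(0) = -2, h′(0) = -6.

f: a_k = 0, 2, 0, -8/3, 0, 32/5, 0, -128/7, …
g: a_k = -1, -3/2, 9/8, -27/16, 405/128, -1701/256, 15309/1024, -72171/2048, …
Sym-product of L_f,L_g gives L₀ (≤ ord 2).
Derive L from L₀ (diff closure).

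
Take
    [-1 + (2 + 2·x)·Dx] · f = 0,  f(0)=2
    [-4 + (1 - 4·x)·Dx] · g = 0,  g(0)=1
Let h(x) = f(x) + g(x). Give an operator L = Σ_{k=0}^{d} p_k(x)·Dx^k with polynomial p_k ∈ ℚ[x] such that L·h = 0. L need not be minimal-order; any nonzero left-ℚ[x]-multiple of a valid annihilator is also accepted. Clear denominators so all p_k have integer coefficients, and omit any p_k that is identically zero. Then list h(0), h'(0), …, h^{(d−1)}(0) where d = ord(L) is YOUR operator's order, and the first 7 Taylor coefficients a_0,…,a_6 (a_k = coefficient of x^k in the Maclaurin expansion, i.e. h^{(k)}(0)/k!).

f: a_k = 2, 1, -1/4, 1/8, -5/64, 7/128, -21/512, …
g: a_k = 1, 4, 16, 64, 256, 1024, 4096, …
f+g: L₀ = lclm(L_f,L_g), ord ≤ 1+1.
L = (68 + 48·x) + (-129 - 248·x - 144·x^2)·Dx + (14 - 18·x - 128·x^2 - 96·x^3)·Dx^2  (order 2).
h: a_k = 3, 5, 63/4, 513/8, 16379/64, 131079/128, 2097131/512, …
ICs: h(0) = 3, h′(0) = 5.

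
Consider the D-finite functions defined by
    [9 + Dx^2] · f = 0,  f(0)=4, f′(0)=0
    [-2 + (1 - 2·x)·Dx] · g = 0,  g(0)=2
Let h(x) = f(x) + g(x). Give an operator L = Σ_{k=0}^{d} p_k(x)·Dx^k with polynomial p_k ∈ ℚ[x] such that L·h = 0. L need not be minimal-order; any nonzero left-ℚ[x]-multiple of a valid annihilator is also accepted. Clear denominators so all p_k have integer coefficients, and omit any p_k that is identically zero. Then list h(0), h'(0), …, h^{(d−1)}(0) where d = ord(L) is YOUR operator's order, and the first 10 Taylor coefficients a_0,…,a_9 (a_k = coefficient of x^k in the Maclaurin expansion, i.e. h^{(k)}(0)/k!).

f: a_k = 4, 0, -18, 0, 27/2, 0, -81/20, 0, 729/1120, 0, …
g: a_k = 2, 4, 8, 16, 32, 64, 128, 256, 512, 1024, …
h₀=f+g: left-lcm gives L₀, ord ≤ 3.
L = (-594 + 648·x - 648·x^2) + (153 - 630·x + 972·x^2 - 648·x^3)·Dx + (-66 + 72·x - 72·x^2)·Dx^2 + (17 - 70·x + 108·x^2 - 72·x^3)·Dx^3  (order 3).
h: a_k = 6, 4, -10, 16, 91/2, 64, 2479/20, 256, 574169/1120, 1024, …
ICs: h(0) = 6, h′(0) = 4, h′′(0) = -20.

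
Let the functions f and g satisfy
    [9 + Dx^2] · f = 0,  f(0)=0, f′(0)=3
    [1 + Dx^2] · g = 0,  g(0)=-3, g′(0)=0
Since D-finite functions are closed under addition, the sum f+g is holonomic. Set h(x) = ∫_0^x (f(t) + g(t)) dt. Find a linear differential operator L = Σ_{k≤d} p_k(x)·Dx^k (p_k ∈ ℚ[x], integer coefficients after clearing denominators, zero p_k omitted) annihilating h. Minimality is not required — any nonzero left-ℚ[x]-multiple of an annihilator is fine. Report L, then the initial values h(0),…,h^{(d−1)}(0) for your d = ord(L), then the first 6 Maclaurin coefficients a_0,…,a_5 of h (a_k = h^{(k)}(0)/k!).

f: a_k = 0, 3, 0, -9/2, 0, 81/40, …
g: a_k = -3, 0, 3/2, 0, -1/8, 0, …
L₀ := lclm(L_f,L_g); ord L₀ ≤ 2+2.
h=∫h₀ ⇒ L = L₀·Dx.
L = 9·Dx + 10·Dx^3 + Dx^5  (order 5).
h: a_k = 0, -3, 3/2, 1/2, -9/8, -1/40, …
ICs: h(0) = 0, h′(0) = -3, h′′(0) = 3, h′′′(0) = 3, h′′′′(0) = -27.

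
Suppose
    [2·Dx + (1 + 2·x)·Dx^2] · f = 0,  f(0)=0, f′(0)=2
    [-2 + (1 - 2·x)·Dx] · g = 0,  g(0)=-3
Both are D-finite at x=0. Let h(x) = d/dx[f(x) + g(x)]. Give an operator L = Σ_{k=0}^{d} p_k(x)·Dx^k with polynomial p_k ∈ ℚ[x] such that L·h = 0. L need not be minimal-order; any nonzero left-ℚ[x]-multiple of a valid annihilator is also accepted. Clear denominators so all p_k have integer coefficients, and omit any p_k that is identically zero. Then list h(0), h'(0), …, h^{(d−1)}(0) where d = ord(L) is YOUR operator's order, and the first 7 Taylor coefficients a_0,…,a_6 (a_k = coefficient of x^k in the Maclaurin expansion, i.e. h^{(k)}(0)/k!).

f: a_k = 0, 2, -2, 8/3, -4, 32/5, -32/3, …
g: a_k = -3, -6, -12, -24, -48, -96, -192, …
h₀=f+g: left-lcm gives L₀, ord ≤ 3.
h₀' ⇒ L via d/dx closure of L₀.
L = (-40 - 16·x) + (-8 - 64·x - 32·x^2)·Dx + (3 + 2·x - 12·x^2 - 8·x^3)·Dx^2  (order 2).
h: a_k = -4, -28, -64, -208, -448, -1216, -2560, …
ICs: h(0) = -4, h′(0) = -28.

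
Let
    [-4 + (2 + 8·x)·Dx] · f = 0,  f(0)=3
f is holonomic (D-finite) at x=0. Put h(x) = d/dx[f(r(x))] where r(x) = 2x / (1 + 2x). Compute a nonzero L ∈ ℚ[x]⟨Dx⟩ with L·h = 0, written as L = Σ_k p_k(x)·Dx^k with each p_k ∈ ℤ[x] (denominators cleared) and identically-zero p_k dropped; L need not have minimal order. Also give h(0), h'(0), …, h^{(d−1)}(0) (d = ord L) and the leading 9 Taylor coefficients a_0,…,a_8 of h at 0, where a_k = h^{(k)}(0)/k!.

L = (-8 - 40·x) + (-1 - 12·x - 20·x^2)·Dx  (order 1).
h: a_k = 12, -96, 720, -5760, 48960, -433152, 3929856, -36249600, 338273280, …
ICs: h(0) = 12.

f: a_k = 3, 6, -6, 12, -30, 84, -252, 792, -2574, …
h₀=f(r): pull back L_f along r ⇒ L₀.
Differentiate: ansatz ord ≤ ord L₀ ⇒ L.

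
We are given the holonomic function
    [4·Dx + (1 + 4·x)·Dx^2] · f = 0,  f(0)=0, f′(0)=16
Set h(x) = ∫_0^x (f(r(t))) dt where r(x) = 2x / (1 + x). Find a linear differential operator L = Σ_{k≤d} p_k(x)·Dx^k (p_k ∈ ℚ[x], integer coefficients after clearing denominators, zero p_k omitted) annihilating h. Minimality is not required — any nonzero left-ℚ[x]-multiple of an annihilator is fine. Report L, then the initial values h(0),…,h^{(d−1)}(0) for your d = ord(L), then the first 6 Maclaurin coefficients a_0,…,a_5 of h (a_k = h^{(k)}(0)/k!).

f: a_k = 0, 16, -32, 256/3, -256, 4096/5, …
f∘r: x↦r, Dx↦Dx/r' in L_f ⇒ L₀.
Integrate: L := L₀·Dx.
L = (10 + 18·x)·Dx^2 + (1 + 10·x + 9·x^2)·Dx^3  (order 3).
h: a_k = 0, 0, 16, -160/3, 728/3, -1312, …
ICs: h(0) = 0, h′(0) = 0, h′′(0) = 32.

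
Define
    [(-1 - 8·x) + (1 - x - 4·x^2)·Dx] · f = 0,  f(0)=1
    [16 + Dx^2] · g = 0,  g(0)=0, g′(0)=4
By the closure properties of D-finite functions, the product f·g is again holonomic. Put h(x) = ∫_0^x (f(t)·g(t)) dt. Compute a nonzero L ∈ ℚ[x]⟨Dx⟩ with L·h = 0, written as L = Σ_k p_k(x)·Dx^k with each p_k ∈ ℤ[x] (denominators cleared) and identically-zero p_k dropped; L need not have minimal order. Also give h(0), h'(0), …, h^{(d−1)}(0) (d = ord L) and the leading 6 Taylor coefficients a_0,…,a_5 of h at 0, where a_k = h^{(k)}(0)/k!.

f: a_k = 1, 1, 5, 9, 29, 65, …
g: a_k = 0, 4, 0, -32/3, 0, 128/15, …
h₀=f·g: eliminate ⇒ L₀, order ≤ 1·2.
Integrate: L := L₀·Dx.
L = (-8 + 16·x + 64·x^2)·Dx + (2 + 16·x)·Dx^2 + (-1 + x + 4·x^2)·Dx^3  (order 3).
h: a_k = 0, 0, 2, 4/3, 7/3, 76/15, …
ICs: h(0) = 0, h′(0) = 0, h′′(0) = 4.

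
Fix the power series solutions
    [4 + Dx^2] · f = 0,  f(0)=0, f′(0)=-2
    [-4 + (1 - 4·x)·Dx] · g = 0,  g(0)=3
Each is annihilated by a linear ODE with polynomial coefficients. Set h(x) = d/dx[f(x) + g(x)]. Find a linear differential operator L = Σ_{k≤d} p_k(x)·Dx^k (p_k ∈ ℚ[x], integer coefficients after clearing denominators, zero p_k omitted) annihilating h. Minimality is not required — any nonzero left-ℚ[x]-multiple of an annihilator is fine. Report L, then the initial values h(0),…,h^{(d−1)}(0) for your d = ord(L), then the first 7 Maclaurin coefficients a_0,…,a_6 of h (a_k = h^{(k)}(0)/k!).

f: a_k = 0, -2, 0, 4/3, 0, -4/15, 0, …
g: a_k = 3, 12, 48, 192, 768, 3072, 12288, …
Weyl lclm of L_f,L_g ⇒ L₀ (ord ≤ 3).
h=h₀': d/dx-closure on L₀ ⇒ L.
L = (1568 - 256·x + 512·x^2) + (-100 + 432·x - 192·x^2 + 256·x^3)·Dx + (392 - 64·x + 128·x^2)·Dx^2 + (-25 + 108·x - 48·x^2 + 64·x^3)·Dx^3  (order 3).
h: a_k = 10, 96, 580, 3072, 46076/3, 73728, 15482888/45, …
ICs: h(0) = 10, h′(0) = 96, h′′(0) = 1160.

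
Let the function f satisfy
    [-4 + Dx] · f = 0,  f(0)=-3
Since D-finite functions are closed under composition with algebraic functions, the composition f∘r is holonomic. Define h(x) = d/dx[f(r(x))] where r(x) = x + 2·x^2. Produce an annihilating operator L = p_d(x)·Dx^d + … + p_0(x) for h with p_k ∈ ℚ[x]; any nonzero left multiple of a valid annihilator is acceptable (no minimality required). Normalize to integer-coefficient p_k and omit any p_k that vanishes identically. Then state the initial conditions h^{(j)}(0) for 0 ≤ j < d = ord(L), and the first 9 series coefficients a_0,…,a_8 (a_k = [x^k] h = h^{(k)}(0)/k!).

f: a_k = -3, -12, -24, -32, -32, -128/5, -256/15, -1024/105, -512/105, …
Substitute x→r, Dx→(1/r')Dx; clear ⇒ L₀.
Derive L from L₀ (diff closure).
L = (8 + 32·x + 64·x^2) + (-1 - 4·x)·Dx  (order 1).
h: a_k = -12, -96, -384, -1280, -3328, -38912/5, -237568/15, -3129344/105, -1073152/21, …
ICs: h(0) = -12.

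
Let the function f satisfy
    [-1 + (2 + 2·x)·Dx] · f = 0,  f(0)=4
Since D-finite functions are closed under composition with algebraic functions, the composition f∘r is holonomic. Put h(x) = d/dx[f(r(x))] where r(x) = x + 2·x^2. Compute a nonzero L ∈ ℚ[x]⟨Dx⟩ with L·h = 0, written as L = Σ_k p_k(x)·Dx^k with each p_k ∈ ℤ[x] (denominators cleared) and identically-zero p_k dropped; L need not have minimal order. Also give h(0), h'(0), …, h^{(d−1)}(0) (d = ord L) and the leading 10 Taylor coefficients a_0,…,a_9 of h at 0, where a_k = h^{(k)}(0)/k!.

L = 7 + (-2 - 10·x - 12·x^2 - 16·x^3)·Dx  (order 1).
h: a_k = 2, 7, -21/4, -21/8, 595/64, -567/128, -5537/512, 17843/1024, 36099/16384, -1067395/32768, …
ICs: h(0) = 2.

f: a_k = 4, 2, -1/2, 1/4, -5/32, 7/64, -21/256, 33/512, -429/8192, 715/16384, …
h₀=f(r): pull back L_f along r ⇒ L₀.
h₀' ⇒ L via d/dx closure of L₀.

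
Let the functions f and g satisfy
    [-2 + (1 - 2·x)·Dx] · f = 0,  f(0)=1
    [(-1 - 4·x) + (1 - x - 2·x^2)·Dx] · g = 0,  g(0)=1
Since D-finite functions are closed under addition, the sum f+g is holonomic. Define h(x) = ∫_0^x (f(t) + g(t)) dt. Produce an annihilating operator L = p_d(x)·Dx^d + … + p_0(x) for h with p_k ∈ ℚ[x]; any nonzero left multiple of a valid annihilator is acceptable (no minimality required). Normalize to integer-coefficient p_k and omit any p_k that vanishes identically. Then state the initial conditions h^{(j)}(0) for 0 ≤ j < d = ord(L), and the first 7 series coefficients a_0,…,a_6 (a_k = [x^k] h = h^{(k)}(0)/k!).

f: a_k = 1, 2, 4, 8, 16, 32, 64, …
g: a_k = 1, 1, 3, 5, 11, 21, 43, …
f+g: L₀ = lclm(L_f,L_g), ord ≤ 1+1.
h=∫₀ˣh₀: take L = L₀·Dx.
L = -4·Dx + (-2 - 8·x)·Dx^2 + (1 - x - 2·x^2)·Dx^3  (order 3).
h: a_k = 0, 2, 3/2, 7/3, 13/4, 27/5, 53/6, …
ICs: h(0) = 0, h′(0) = 2, h′′(0) = 3.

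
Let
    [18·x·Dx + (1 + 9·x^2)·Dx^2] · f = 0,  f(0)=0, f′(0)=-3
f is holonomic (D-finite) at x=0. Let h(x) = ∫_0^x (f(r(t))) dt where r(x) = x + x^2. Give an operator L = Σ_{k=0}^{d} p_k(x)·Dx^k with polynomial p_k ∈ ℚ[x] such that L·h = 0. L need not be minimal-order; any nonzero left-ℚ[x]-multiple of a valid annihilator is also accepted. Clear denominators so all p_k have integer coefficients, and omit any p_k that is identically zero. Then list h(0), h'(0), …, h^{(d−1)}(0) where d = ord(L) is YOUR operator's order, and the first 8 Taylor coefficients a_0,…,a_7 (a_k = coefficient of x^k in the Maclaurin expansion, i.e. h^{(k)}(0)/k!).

f: a_k = 0, -3, 0, 9, 0, -243/5, 0, 2187/7, …
f∘r: x↦r, Dx↦Dx/r' in L_f ⇒ L₀.
h=∫h₀ ⇒ L = L₀·Dx.
L = (-2 + 18·x + 72·x^2 + 108·x^3 + 54·x^4)·Dx^2 + (1 + 2·x + 9·x^2 + 36·x^3 + 45·x^4 + 18·x^5)·Dx^3  (order 3).
h: a_k = 0, 0, -3/2, -1, 9/4, 27/5, -18/5, -234/7, …
ICs: h(0) = 0, h′(0) = 0, h′′(0) = -3.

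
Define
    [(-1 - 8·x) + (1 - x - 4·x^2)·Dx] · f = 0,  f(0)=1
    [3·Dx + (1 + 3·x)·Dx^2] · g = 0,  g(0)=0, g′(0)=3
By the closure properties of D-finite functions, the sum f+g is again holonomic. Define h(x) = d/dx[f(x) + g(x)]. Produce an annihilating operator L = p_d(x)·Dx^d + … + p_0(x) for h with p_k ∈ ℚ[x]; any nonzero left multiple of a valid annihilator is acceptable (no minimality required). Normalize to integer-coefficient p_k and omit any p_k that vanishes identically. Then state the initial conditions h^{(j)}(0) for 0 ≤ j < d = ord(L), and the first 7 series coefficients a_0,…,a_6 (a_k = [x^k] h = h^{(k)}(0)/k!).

L = (342 + 2178·x + 6624·x^2 + 6336·x^3 + 6912·x^4) + (36 + 696·x + 4356·x^2 + 10176·x^3 + 12960·x^4 + 11520·x^5)·Dx + (-13 - 101·x - 191·x^2 + 225·x^3 + 1440·x^4 + 2928·x^5 + 2304·x^6)·Dx^2  (order 2).
h: a_k = 4, 1, 54, 35, 568, 357, 5274, …
ICs: h(0) = 4, h′(0) = 1.

f: a_k = 1, 1, 5, 9, 29, 65, 181, …
g: a_k = 0, 3, -9/2, 9, -81/4, 243/5, -243/2, …
Sum ⇒ L₀ = lclm(L_f,L_g) in ℚ(x)⟨Dx⟩.
h=h₀': d/dx-closure on L₀ ⇒ L.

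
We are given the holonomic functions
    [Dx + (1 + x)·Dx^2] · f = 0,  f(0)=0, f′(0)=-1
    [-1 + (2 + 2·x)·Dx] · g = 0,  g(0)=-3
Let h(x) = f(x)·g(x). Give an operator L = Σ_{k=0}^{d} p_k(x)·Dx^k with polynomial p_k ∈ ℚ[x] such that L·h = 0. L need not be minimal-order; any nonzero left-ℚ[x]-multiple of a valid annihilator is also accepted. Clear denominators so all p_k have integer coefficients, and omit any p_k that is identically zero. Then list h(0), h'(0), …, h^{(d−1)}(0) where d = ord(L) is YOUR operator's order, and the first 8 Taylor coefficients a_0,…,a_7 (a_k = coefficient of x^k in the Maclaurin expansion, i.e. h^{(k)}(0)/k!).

L = 1 + (4 + 8·x + 4·x^2)·Dx^2  (order 2).
h: a_k = 0, 3, 0, -1/8, 1/8, -71/640, 31/320, -3043/35840, …
ICs: h(0) = 0, h′(0) = 3.

f: a_k = 0, -1, 1/2, -1/3, 1/4, -1/5, 1/6, -1/7, …
g: a_k = -3, -3/2, 3/8, -3/16, 15/128, -21/256, 63/1024, -99/2048, …
Sym-product of L_f,L_g gives L₀ (≤ ord 2).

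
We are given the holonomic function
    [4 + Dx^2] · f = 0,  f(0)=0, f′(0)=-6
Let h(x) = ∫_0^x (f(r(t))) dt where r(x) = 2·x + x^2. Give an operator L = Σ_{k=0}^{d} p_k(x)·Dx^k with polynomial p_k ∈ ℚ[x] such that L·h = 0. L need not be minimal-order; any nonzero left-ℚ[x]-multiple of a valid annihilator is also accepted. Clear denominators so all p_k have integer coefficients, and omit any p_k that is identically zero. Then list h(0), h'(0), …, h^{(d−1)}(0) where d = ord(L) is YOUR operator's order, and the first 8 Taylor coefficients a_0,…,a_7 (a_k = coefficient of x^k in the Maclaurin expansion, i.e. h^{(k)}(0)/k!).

f: a_k = 0, -6, 0, 4, 0, -4/5, 0, 8/105, …
Substitute x→r, Dx→(1/r')Dx; clear ⇒ L₀.
h=∫h₀ ⇒ L = L₀·Dx.
L = (16 + 48·x + 48·x^2 + 16·x^3)·Dx - Dx^2 + (1 + x)·Dx^3  (order 3).
h: a_k = 0, 0, -6, -2, 8, 48/5, -4/15, -60/7, …
ICs: h(0) = 0, h′(0) = 0, h′′(0) = -12.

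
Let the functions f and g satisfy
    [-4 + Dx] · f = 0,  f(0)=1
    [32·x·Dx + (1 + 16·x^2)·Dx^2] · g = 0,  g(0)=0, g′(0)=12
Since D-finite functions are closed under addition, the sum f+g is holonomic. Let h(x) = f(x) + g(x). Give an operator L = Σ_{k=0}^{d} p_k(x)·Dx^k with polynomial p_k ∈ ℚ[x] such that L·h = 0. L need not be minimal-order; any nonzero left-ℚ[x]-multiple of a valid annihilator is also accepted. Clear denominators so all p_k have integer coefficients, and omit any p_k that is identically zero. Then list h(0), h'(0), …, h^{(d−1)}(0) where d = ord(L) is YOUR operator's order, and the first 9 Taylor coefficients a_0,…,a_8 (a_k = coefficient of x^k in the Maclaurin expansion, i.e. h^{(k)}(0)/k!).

f: a_k = 1, 4, 8, 32/3, 32/3, 128/15, 256/45, 1024/315, 512/315, …
g: a_k = 0, 12, 0, -64, 0, 3072/5, 0, -49152/7, 0, …
Weyl lclm of L_f,L_g ⇒ L₀ (ord ≤ 3).
L = (32 - 256·x - 512·x^2)·Dx + (-12 + 48·x + 64·x^2 - 256·x^3)·Dx^2 + (1 + 4·x + 16·x^2 + 64·x^3)·Dx^3  (order 3).
h: a_k = 1, 16, 8, -160/3, 32/3, 9344/15, 256/45, -2210816/315, 512/315, …
ICs: h(0) = 1, h′(0) = 16, h′′(0) = 16.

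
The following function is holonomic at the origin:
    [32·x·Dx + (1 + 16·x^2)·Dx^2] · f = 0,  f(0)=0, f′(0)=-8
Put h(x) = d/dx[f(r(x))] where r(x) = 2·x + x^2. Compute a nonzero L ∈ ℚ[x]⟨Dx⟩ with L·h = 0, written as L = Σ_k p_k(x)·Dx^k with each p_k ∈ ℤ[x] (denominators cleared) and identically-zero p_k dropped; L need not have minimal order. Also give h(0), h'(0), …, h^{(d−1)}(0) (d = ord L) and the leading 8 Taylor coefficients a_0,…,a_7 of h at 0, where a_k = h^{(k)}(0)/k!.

f: a_k = 0, -8, 0, 128/3, 0, -2048/5, 0, 32768/7, …
Change of var in L_f (x↦r) gives L₀.
Differentiate: ansatz ord ≤ ord L₀ ⇒ L.
L = (-1 + 128·x + 256·x^2 + 192·x^3 + 48·x^4) + (1 + x + 64·x^2 + 128·x^3 + 80·x^4 + 16·x^5)·Dx  (order 1).
h: a_k = -16, -16, 1024, 2048, -64256, -196352, 3964928, 16646144, …
ICs: h(0) = -16.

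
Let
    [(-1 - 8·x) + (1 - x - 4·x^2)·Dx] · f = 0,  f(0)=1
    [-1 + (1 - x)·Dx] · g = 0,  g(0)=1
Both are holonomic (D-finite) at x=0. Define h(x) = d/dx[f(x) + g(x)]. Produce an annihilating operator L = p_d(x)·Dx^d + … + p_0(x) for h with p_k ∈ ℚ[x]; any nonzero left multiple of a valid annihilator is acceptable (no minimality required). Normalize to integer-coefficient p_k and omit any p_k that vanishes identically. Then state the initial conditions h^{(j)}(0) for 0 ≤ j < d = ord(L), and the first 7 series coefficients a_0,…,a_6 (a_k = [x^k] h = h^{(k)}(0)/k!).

L = (-6 - 96·x - 384·x^3 + 96·x^4) + (6 + 42·x - 24·x^2 + 144·x^3 - 372·x^4 + 96·x^5)·Dx + (-1 + 2·x - 9·x^2 + 24·x^3 + 28·x^4 - 60·x^5 + 16·x^6)·Dx^2  (order 2).
h: a_k = 2, 12, 30, 120, 330, 1092, 3094, …
ICs: h(0) = 2, h′(0) = 12.

f: a_k = 1, 1, 5, 9, 29, 65, 181, …
g: a_k = 1, 1, 1, 1, 1, 1, 1, …
Sum ⇒ L₀ = lclm(L_f,L_g) in ℚ(x)⟨Dx⟩.
h₀' ⇒ L via d/dx closure of L₀.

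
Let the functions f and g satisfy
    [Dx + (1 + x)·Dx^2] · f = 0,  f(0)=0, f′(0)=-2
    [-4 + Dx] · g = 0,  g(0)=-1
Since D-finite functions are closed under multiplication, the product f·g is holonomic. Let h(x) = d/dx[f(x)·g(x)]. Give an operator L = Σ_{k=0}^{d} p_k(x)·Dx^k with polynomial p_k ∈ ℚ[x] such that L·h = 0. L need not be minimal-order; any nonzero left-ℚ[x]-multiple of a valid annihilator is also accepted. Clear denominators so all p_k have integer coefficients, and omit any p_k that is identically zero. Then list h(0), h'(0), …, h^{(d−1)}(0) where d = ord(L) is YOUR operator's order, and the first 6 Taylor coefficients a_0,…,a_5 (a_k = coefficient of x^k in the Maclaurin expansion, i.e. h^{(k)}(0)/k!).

f: a_k = 0, -2, 1, -2/3, 1/2, -2/5, …
g: a_k = -1, -4, -8, -32/3, -32/3, -128/15, …
f·g: L₀ = L_f ⊗_s L_g, ord ≤ 2·1.
h=h₀': d/dx-closure on L₀ ⇒ L.
L = (40 + 96·x + 64·x^2) + (-22 - 52·x - 32·x^2)·Dx + (3 + 7·x + 4·x^2)·Dx^2  (order 2).
h: a_k = 2, 14, 38, 62, 72, 194/3, …
ICs: h(0) = 2, h′(0) = 14.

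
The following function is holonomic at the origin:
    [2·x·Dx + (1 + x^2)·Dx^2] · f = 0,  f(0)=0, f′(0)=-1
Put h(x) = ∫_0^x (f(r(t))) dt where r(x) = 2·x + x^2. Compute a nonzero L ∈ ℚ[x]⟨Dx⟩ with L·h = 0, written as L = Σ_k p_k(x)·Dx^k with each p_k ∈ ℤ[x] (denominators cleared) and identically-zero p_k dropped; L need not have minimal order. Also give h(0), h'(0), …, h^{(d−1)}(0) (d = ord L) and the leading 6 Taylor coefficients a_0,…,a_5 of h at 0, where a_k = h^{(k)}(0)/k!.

L = (-1 + 8·x + 16·x^2 + 12·x^3 + 3·x^4)·Dx^2 + (1 + x + 4·x^2 + 8·x^3 + 5·x^4 + x^5)·Dx^3  (order 3).
h: a_k = 0, 0, -1, -1/3, 2/3, 4/5, …
ICs: h(0) = 0, h′(0) = 0, h′′(0) = -2.

f: a_k = 0, -1, 0, 1/3, 0, -1/5, …
h₀=f(r): pull back L_f along r ⇒ L₀.
h=∫h₀ ⇒ L = L₀·Dx.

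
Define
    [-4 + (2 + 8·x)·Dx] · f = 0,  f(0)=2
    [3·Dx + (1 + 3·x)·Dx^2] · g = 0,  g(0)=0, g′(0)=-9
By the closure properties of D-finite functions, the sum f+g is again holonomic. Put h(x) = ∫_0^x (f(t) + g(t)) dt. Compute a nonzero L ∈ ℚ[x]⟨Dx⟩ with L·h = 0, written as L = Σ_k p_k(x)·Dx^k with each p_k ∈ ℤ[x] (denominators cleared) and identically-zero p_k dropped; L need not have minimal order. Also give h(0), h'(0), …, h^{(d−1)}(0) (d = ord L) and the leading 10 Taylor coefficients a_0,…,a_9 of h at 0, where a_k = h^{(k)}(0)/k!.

f: a_k = 2, 4, -4, 8, -20, 56, -168, 528, -1716, 5720, …
g: a_k = 0, -9, 27/2, -27, 243/4, -729/5, 729/2, -6561/7, 19683/8, -6561, …
Sum ⇒ L₀ = lclm(L_f,L_g) in ℚ(x)⟨Dx⟩.
h=∫h₀ ⇒ L = L₀·Dx.
L = 36·x·Dx^2 + (6 + 72·x + 180·x^2)·Dx^3 + (1 + 13·x + 54·x^2 + 72·x^3)·Dx^4  (order 4).
h: a_k = 0, 2, -5/2, 19/6, -19/4, 163/20, -449/30, 393/14, -2865/56, 1985/24, …
ICs: h(0) = 0, h′(0) = 2, h′′(0) = -5, h′′′(0) = 19.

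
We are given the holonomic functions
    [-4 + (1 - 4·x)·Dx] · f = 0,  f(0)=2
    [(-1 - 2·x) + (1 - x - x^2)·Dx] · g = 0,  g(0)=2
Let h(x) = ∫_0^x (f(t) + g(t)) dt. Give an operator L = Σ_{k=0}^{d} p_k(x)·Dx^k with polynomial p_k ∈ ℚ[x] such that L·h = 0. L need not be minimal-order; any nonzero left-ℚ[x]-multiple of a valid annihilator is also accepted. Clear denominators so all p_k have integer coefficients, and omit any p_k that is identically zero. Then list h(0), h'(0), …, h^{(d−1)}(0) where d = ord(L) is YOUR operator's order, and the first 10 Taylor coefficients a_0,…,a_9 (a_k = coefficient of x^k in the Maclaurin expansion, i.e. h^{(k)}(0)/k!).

f: a_k = 2, 8, 32, 128, 512, 2048, 8192, 32768, 131072, 524288, …
g: a_k = 2, 2, 4, 6, 10, 16, 26, 42, 68, 110, …
L₀ := lclm(L_f,L_g); ord L₀ ≤ 1+1.
h=∫h₀ ⇒ L = L₀·Dx.
L = (-16 - 72·x + 24·x^2 - 32·x^3)·Dx + (28 - 38·x - 54·x^2 + 16·x^3 - 64·x^4)·Dx^2 + (-3 + 17·x - 23·x^2 + 14·x^3 - 4·x^4 - 16·x^5)·Dx^3  (order 3).
h: a_k = 0, 4, 5, 12, 67/2, 522/5, 344, 1174, 16405/4, 131140/9, …
ICs: h(0) = 0, h′(0) = 4, h′′(0) = 10.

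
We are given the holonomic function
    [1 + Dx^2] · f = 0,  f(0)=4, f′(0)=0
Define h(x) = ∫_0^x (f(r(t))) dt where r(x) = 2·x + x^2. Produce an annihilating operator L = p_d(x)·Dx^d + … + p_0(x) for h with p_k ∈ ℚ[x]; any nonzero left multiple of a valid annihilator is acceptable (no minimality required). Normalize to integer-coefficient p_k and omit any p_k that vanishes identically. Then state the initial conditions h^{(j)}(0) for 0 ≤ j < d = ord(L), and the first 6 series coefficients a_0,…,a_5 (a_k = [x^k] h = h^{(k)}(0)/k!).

L = (4 + 12·x + 12·x^2 + 4·x^3)·Dx - Dx^2 + (1 + x)·Dx^3  (order 3).
h: a_k = 0, 4, 0, -8/3, -2, 2/15, …
ICs: h(0) = 0, h′(0) = 4, h′′(0) = 0.

f: a_k = 4, 0, -2, 0, 1/6, 0, …
h₀=f(r): pull back L_f along r ⇒ L₀.
∫: right-multiply L₀ by Dx.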